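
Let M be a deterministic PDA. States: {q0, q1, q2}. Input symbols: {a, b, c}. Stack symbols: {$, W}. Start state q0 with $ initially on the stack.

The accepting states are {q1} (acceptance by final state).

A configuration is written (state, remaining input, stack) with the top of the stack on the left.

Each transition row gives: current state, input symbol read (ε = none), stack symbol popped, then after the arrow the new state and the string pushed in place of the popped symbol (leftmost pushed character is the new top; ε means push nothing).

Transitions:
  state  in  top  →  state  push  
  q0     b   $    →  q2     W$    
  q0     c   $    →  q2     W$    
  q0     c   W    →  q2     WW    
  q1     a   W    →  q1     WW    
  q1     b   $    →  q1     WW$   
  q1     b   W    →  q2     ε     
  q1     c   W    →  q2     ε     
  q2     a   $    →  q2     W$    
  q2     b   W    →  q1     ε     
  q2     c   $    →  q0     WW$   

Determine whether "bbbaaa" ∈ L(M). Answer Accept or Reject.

Accept

(q0, bbbaaa, $)
  read b, top $: go to q2, push W$ → (q2, bbaaa, W$)
  read b, top W: go to q1, push ε → (q1, baaa, $)
  read b, top $: go to q1, push WW$ → (q1, aaa, WW$)
  read a, top W: go to q1, push WW → (q1, aa, WWW$)
  read a, top W: go to q1, push WW → (q1, a, WWWW$)
  read a, top W: go to q1, push WW → (q1, ε, WWWWW$)
All input consumed; state q1 ∈ F.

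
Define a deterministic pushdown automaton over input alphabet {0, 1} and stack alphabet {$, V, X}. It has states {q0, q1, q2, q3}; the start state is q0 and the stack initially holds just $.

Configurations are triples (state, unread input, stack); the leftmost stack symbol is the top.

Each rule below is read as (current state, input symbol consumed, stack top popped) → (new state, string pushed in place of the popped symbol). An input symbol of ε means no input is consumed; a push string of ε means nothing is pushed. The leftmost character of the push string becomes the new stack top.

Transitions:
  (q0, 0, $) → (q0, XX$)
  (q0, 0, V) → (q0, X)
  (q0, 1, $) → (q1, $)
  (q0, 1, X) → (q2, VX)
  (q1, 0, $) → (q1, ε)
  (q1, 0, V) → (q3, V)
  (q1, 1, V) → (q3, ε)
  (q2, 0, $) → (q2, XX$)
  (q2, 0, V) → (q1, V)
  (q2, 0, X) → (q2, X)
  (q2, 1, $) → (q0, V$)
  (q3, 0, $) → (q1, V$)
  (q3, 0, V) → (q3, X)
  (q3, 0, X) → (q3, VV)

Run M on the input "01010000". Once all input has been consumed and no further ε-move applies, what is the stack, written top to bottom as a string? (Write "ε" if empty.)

(q0, 01010000, $)
  read 0, top $: go to q0, push XX$ → (q0, 1010000, XX$)
  read 1, top X: go to q2, push VX → (q2, 010000, VXX$)
  read 0, top V: go to q1, push V → (q1, 10000, VXX$)
  read 1, top V: go to q3, push ε → (q3, 0000, XX$)
  read 0, top X: go to q3, push VV → (q3, 000, VVX$)
  read 0, top V: go to q3, push X → (q3, 00, XVX$)
  read 0, top X: go to q3, push VV → (q3, 0, VVVX$)
  read 0, top V: go to q3, push X → (q3, ε, XVVX$)
All input consumed in state q3 with stack XVVX$.

XVVX$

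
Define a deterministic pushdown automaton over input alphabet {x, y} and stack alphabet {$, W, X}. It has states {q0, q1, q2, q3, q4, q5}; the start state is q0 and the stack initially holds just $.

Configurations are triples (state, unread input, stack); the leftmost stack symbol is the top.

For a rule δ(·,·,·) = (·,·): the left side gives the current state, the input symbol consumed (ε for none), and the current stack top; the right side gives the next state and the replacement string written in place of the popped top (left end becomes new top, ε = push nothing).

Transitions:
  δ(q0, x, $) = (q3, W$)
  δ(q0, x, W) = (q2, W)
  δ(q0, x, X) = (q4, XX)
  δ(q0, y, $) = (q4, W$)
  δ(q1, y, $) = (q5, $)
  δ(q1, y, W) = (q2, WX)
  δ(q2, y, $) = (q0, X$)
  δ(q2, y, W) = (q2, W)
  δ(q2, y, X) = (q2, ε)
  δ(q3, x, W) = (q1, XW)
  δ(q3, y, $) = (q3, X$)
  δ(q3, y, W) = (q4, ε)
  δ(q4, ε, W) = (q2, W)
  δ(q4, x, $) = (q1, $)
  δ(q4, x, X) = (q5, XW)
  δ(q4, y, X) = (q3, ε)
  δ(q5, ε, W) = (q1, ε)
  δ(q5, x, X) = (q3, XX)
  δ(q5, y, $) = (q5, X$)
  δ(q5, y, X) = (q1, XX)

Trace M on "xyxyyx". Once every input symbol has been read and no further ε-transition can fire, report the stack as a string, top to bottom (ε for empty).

XX$

(q0, xyxyyx, $)
  read x, top $: go to q3, push W$ → (q3, yxyyx, W$)
  read y, top W: go to q4, push ε → (q4, xyyx, $)
  read x, top $: go to q1, push $ → (q1, yyx, $)
  read y, top $: go to q5, push $ → (q5, yx, $)
  read y, top $: go to q5, push X$ → (q5, x, X$)
  read x, top X: go to q3, push XX → (q3, ε, XX$)
All input consumed in state q3 with stack XX$.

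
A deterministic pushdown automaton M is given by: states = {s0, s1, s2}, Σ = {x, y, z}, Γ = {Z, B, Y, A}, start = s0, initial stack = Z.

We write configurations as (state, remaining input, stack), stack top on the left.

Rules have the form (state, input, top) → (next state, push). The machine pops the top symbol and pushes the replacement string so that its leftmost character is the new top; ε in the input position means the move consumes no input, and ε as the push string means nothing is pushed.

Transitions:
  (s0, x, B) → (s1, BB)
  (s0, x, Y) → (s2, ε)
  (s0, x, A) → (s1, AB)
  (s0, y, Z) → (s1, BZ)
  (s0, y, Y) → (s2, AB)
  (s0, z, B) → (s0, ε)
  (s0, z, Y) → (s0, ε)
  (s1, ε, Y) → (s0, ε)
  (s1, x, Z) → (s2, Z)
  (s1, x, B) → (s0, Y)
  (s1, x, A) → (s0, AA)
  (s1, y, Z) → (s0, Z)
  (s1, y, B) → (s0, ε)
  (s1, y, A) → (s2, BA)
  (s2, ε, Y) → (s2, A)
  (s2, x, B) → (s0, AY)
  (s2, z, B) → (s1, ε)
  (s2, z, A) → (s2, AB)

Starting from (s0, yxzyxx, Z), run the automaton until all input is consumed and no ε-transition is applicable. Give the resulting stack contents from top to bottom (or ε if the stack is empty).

Z

(s0, yxzyxx, Z) ⊢ (s1, xzyxx, BZ) ⊢ (s0, zyxx, YZ) ⊢ (s0, yxx, Z) ⊢ (s1, xx, BZ) ⊢ (s0, x, YZ) ⊢ (s2, ε, Z)
All input consumed in state s2 with stack Z.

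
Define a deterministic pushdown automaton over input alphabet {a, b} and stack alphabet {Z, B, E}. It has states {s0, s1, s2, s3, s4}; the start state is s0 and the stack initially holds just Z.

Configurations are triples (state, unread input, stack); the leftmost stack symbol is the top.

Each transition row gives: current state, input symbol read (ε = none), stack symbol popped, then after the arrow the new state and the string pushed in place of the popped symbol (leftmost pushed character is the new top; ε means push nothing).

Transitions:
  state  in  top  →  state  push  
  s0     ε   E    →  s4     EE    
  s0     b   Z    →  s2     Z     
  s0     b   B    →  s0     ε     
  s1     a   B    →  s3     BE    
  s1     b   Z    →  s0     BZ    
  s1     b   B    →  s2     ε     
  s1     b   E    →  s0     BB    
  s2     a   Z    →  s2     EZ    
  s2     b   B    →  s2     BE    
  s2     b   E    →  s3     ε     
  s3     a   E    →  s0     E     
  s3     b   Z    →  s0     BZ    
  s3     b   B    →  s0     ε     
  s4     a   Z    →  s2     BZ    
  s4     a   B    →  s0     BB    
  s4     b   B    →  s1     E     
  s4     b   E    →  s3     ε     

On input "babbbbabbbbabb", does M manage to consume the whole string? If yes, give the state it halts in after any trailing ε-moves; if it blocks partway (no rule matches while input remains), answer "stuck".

(s0, babbbbabbbbabb, Z)
  read b, top Z: go to s2, push Z → (s2, abbbbabbbbabb, Z)
  read a, top Z: go to s2, push EZ → (s2, bbbbabbbbabb, EZ)
  read b, top E: go to s3, push ε → (s3, bbbabbbbabb, Z)
  read b, top Z: go to s0, push BZ → (s0, bbabbbbabb, BZ)
  read b, top B: go to s0, push ε → (s0, babbbbabb, Z)
  read b, top Z: go to s2, push Z → (s2, abbbbabb, Z)
  read a, top Z: go to s2, push EZ → (s2, bbbbabb, EZ)
  read b, top E: go to s3, push ε → (s3, bbbabb, Z)
  read b, top Z: go to s0, push BZ → (s0, bbabb, BZ)
  read b, top B: go to s0, push ε → (s0, babb, Z)
  read b, top Z: go to s2, push Z → (s2, abb, Z)
  read a, top Z: go to s2, push EZ → (s2, bb, EZ)
  read b, top E: go to s3, push ε → (s3, b, Z)
  read b, top Z: go to s0, push BZ → (s0, ε, BZ)
All input consumed; M is in state s0.

s0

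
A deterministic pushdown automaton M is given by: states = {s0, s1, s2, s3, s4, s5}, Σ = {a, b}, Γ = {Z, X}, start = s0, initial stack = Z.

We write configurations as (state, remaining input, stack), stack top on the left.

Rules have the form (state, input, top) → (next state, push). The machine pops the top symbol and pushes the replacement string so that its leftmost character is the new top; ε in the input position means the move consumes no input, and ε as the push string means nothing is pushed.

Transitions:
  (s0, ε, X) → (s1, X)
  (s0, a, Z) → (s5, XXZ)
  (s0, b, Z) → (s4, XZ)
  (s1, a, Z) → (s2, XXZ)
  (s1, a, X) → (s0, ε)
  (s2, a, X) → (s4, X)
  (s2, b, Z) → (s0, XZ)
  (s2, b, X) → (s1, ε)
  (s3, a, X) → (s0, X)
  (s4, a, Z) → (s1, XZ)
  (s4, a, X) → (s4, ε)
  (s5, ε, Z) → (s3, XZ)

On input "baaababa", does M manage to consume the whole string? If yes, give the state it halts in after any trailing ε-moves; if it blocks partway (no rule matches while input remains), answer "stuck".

(s0, baaababa, Z)
  read b, top Z: go to s4, push XZ → (s4, aaababa, XZ)
  read a, top X: go to s4, push ε → (s4, aababa, Z)
  read a, top Z: go to s1, push XZ → (s1, ababa, XZ)
  read a, top X: go to s0, push ε → (s0, baba, Z)
  read b, top Z: go to s4, push XZ → (s4, aba, XZ)
  read a, top X: go to s4, push ε → (s4, ba, Z)
No transition for (s4, b, top Z); M blocks with input ba remaining.

stuck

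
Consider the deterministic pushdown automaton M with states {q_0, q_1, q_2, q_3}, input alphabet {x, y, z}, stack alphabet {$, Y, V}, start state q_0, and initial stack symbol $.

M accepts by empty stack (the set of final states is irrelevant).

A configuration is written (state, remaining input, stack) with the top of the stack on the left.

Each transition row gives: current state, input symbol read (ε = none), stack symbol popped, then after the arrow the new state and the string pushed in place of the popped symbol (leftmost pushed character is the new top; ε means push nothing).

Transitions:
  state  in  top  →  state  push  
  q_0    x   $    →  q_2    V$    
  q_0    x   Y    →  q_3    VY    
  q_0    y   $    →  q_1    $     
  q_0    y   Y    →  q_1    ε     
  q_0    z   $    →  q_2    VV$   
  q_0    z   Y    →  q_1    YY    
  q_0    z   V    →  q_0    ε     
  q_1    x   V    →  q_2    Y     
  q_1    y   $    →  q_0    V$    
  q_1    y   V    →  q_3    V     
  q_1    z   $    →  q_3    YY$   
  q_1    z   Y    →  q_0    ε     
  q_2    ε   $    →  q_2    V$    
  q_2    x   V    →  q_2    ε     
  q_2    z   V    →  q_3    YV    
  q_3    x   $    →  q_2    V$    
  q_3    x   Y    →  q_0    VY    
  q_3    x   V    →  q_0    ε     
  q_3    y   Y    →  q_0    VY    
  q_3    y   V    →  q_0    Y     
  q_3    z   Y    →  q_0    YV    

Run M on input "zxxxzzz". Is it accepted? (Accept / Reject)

(q_0, zxxxzzz, $)
  read z, top $: go to q_2, push VV$ → (q_2, xxxzzz, VV$)
  read x, top V: go to q_2, push ε → (q_2, xxzzz, V$)
  read x, top V: go to q_2, push ε → (q_2, xzzz, $)
  ε-move, top $: go to q_2, push V$ → (q_2, xzzz, V$)
  read x, top V: go to q_2, push ε → (q_2, zzz, $)
  ε-move, top $: go to q_2, push V$ → (q_2, zzz, V$)
  read z, top V: go to q_3, push YV → (q_3, zz, YV$)
  read z, top Y: go to q_0, push YV → (q_0, z, YVV$)
  read z, top Y: go to q_1, push YY → (q_1, ε, YYVV$)
All input consumed; stack is YYVV$, not empty, and no further ε-move applies.

Reject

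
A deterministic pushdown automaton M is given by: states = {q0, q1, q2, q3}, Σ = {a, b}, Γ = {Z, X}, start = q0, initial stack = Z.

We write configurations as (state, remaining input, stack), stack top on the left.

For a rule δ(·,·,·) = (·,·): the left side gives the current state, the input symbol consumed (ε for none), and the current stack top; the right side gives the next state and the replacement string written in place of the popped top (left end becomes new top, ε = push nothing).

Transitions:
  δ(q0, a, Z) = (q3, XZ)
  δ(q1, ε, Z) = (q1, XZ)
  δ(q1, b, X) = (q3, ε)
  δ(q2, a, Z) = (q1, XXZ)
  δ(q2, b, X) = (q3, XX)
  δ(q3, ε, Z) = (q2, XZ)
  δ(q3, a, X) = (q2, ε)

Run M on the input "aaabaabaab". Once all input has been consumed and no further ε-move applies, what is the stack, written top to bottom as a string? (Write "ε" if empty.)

(q0, aaabaabaab, Z) ⊢ (q3, aabaabaab, XZ) ⊢ (q2, abaabaab, Z) ⊢ (q1, baabaab, XXZ) ⊢ (q3, aabaab, XZ) ⊢ (q2, abaab, Z) ⊢ (q1, baab, XXZ) ⊢ (q3, aab, XZ) ⊢ (q2, ab, Z) ⊢ (q1, b, XXZ) ⊢ (q3, ε, XZ)
All input consumed in state q3 with stack XZ.

XZ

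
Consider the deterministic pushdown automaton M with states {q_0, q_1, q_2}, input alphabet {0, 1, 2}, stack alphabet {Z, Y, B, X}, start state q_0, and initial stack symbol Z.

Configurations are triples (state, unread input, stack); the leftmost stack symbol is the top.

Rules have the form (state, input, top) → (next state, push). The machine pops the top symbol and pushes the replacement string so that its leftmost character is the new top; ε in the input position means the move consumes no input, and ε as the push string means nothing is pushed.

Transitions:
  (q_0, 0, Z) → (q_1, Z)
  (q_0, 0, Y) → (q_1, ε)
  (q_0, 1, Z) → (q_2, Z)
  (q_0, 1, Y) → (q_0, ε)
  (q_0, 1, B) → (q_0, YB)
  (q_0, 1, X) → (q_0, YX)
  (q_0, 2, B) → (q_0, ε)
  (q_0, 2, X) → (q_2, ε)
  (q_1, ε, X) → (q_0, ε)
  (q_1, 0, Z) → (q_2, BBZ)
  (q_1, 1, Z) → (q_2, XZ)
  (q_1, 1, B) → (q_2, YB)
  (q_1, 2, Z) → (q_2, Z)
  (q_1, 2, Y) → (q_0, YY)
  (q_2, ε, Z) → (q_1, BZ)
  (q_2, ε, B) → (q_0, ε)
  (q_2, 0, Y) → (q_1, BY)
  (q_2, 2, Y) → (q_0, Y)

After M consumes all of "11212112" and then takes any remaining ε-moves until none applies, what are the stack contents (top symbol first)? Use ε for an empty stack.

YBZ

(q_0, 11212112, Z) ⊢ (q_2, 1212112, Z) ⊢ (q_1, 1212112, BZ) ⊢ (q_2, 212112, YBZ) ⊢ (q_0, 12112, YBZ) ⊢ (q_0, 2112, BZ) ⊢ (q_0, 112, Z) ⊢ (q_2, 12, Z) ⊢ (q_1, 12, BZ) ⊢ (q_2, 2, YBZ) ⊢ (q_0, ε, YBZ)
All input consumed in state q_0 with stack YBZ.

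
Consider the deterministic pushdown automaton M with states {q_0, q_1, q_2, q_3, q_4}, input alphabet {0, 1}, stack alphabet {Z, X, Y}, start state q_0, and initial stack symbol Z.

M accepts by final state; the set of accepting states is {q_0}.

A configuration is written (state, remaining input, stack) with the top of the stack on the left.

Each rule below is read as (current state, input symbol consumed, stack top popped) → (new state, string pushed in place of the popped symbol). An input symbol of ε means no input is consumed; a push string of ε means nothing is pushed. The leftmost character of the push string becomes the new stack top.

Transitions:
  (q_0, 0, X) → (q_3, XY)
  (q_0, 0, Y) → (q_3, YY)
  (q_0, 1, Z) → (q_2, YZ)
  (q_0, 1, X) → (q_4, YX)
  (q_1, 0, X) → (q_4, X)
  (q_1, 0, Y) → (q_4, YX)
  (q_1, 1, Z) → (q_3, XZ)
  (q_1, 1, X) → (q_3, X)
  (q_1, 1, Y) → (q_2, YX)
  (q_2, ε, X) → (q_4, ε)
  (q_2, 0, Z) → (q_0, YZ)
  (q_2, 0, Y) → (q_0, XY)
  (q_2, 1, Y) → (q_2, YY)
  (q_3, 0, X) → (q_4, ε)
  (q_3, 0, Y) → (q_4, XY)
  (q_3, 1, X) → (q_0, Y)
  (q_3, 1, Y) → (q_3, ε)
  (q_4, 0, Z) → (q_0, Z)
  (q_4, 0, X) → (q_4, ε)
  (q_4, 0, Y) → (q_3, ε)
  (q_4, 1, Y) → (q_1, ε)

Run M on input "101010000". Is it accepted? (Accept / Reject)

Reject

(q_0, 101010000, Z) ⊢ (q_2, 01010000, YZ) ⊢ (q_0, 1010000, XYZ) ⊢ (q_4, 010000, YXYZ) ⊢ (q_3, 10000, XYZ) ⊢ (q_0, 0000, YYZ) ⊢ (q_3, 000, YYYZ) ⊢ (q_4, 00, XYYYZ) ⊢ (q_4, 0, YYYZ) ⊢ (q_3, ε, YYZ)
All input consumed; state q_3 ∉ F and no further ε-move applies.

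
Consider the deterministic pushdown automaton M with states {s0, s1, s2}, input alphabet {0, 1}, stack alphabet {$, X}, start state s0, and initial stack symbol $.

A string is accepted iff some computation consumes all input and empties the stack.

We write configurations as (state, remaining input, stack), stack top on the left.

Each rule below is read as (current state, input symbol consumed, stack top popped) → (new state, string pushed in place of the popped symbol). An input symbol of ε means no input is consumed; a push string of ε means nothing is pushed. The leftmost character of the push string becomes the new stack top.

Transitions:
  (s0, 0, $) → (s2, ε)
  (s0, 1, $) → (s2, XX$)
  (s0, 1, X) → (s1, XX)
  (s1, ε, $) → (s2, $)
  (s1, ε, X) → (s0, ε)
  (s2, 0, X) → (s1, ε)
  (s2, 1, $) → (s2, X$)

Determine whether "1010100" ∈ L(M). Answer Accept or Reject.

Accept

(s0, 1010100, $) ⊢ (s2, 010100, XX$) ⊢ (s1, 10100, X$) ⊢ (s0, 10100, $) ⊢ (s2, 0100, XX$) ⊢ (s1, 100, X$) ⊢ (s0, 100, $) ⊢ (s2, 00, XX$) ⊢ (s1, 0, X$) ⊢ (s0, 0, $) ⊢ (s2, ε, ε)
All input consumed and the stack is empty.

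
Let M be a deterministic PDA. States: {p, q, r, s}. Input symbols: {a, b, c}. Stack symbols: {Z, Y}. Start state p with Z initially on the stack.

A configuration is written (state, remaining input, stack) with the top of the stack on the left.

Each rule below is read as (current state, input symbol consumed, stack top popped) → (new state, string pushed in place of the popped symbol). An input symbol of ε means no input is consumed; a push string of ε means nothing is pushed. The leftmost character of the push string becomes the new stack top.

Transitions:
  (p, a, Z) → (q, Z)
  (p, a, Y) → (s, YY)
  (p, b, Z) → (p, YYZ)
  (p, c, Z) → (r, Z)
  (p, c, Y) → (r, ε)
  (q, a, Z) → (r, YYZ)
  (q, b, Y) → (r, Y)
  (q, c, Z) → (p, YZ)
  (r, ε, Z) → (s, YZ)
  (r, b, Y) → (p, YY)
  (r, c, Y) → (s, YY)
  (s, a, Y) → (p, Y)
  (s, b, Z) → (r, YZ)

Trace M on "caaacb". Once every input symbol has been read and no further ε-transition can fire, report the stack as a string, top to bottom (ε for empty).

YYZ

(p, caaacb, Z) ⊢ (r, aaacb, Z) ⊢ (s, aaacb, YZ) ⊢ (p, aacb, YZ) ⊢ (s, acb, YYZ) ⊢ (p, cb, YYZ) ⊢ (r, b, YZ) ⊢ (p, ε, YYZ)
All input consumed in state p with stack YYZ.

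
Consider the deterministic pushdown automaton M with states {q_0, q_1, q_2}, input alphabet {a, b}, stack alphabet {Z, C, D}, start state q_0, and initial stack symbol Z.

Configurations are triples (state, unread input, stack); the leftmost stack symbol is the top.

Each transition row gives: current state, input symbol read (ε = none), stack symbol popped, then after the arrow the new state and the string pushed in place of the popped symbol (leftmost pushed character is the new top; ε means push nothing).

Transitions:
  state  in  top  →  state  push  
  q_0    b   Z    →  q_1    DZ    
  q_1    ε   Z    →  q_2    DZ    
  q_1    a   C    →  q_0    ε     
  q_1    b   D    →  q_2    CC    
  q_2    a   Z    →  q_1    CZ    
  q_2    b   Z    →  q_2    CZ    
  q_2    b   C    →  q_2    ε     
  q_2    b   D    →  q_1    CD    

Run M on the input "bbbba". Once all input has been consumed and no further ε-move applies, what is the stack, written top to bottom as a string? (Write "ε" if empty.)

CZ

(q_0, bbbba, Z)
  read b, top Z: go to q_1, push DZ → (q_1, bbba, DZ)
  read b, top D: go to q_2, push CC → (q_2, bba, CCZ)
  read b, top C: go to q_2, push ε → (q_2, ba, CZ)
  read b, top C: go to q_2, push ε → (q_2, a, Z)
  read a, top Z: go to q_1, push CZ → (q_1, ε, CZ)
All input consumed in state q_1 with stack CZ.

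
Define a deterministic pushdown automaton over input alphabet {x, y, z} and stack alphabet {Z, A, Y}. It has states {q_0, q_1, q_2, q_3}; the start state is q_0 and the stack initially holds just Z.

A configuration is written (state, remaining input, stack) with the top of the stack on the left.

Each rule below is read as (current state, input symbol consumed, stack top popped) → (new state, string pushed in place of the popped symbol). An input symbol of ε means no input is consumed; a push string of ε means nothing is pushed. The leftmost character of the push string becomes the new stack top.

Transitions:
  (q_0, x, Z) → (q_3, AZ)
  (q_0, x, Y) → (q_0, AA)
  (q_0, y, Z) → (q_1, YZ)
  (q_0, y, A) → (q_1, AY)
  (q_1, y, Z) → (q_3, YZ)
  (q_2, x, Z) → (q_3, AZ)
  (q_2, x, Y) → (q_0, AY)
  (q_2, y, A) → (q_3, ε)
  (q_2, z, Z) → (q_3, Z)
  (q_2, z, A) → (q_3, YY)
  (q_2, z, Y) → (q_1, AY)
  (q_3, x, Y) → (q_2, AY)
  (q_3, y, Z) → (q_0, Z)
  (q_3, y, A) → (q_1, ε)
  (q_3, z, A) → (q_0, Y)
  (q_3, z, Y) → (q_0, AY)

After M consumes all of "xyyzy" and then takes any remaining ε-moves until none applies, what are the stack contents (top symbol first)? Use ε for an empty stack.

(q_0, xyyzy, Z) ⊢ (q_3, yyzy, AZ) ⊢ (q_1, yzy, Z) ⊢ (q_3, zy, YZ) ⊢ (q_0, y, AYZ) ⊢ (q_1, ε, AYYZ)
All input consumed in state q_1 with stack AYYZ.

AYYZ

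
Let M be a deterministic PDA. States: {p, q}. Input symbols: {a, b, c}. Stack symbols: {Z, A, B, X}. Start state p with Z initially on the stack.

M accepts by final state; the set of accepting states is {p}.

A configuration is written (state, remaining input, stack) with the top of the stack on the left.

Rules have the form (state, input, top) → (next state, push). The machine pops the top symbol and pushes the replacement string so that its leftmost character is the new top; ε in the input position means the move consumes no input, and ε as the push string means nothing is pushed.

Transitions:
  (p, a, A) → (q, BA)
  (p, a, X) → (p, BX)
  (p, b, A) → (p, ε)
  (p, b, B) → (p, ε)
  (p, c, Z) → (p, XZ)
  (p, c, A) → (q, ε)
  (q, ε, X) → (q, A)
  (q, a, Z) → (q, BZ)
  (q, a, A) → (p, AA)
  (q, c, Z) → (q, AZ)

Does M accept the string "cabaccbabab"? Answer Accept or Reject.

(p, cabaccbabab, Z)
  read c, top Z: go to p, push XZ → (p, abaccbabab, XZ)
  read a, top X: go to p, push BX → (p, baccbabab, BXZ)
  read b, top B: go to p, push ε → (p, accbabab, XZ)
  read a, top X: go to p, push BX → (p, ccbabab, BXZ)
No transition applies at (p, ccbabab, BXZ); input not fully consumed.

Reject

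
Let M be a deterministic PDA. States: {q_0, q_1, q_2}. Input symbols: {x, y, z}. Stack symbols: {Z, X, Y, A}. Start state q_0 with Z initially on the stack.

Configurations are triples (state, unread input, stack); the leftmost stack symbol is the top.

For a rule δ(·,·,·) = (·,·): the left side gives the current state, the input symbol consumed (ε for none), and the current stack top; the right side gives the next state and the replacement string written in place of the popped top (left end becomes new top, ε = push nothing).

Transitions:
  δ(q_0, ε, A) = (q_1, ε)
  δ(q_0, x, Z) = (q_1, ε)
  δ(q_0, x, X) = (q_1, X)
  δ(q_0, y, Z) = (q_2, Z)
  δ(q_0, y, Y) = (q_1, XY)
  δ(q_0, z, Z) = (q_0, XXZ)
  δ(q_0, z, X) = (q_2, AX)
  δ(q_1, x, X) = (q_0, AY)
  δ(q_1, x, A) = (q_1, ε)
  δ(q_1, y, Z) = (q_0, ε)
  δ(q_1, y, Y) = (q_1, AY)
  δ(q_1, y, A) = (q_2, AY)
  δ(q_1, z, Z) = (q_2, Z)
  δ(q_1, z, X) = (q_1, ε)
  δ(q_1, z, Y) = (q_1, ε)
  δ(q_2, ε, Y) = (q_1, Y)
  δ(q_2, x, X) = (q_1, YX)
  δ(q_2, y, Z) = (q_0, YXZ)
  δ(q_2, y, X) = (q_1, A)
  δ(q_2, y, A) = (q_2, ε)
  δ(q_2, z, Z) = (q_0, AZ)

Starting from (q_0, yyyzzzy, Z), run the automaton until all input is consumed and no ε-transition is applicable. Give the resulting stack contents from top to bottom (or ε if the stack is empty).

(q_0, yyyzzzy, Z)
  read y, top Z: go to q_2, push Z → (q_2, yyzzzy, Z)
  read y, top Z: go to q_0, push YXZ → (q_0, yzzzy, YXZ)
  read y, top Y: go to q_1, push XY → (q_1, zzzy, XYXZ)
  read z, top X: go to q_1, push ε → (q_1, zzy, YXZ)
  read z, top Y: go to q_1, push ε → (q_1, zy, XZ)
  read z, top X: go to q_1, push ε → (q_1, y, Z)
  read y, top Z: go to q_0, push ε → (q_0, ε, ε)
All input consumed in state q_0 with stack ε.

ε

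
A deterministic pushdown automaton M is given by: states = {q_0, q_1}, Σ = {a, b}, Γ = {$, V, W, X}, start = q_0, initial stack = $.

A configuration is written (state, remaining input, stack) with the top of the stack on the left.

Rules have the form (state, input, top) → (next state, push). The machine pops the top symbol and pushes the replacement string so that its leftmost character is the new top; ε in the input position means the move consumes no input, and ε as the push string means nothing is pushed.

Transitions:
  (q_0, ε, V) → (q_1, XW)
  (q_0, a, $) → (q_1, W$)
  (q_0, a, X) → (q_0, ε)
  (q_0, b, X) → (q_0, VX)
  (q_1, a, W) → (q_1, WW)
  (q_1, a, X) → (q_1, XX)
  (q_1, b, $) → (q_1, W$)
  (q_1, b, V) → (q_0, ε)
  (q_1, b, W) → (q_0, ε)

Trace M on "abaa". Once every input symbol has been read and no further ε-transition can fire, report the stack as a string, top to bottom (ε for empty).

(q_0, abaa, $)
  read a, top $: go to q_1, push W$ → (q_1, baa, W$)
  read b, top W: go to q_0, push ε → (q_0, aa, $)
  read a, top $: go to q_1, push W$ → (q_1, a, W$)
  read a, top W: go to q_1, push WW → (q_1, ε, WW$)
All input consumed in state q_1 with stack WW$.

WW$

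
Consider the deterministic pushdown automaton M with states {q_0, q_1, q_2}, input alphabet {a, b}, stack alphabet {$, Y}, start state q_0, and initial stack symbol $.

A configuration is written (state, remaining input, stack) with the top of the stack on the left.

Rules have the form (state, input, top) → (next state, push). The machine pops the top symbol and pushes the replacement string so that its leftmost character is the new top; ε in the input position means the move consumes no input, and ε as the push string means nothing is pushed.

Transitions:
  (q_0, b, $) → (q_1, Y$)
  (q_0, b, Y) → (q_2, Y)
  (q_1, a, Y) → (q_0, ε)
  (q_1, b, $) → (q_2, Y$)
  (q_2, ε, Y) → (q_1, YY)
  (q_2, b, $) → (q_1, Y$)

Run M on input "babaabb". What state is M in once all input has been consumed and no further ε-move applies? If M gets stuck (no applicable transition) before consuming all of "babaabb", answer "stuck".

(q_0, babaabb, $)
  read b, top $: go to q_1, push Y$ → (q_1, abaabb, Y$)
  read a, top Y: go to q_0, push ε → (q_0, baabb, $)
  read b, top $: go to q_1, push Y$ → (q_1, aabb, Y$)
  read a, top Y: go to q_0, push ε → (q_0, abb, $)
No transition for (q_0, a, top $); M blocks with input abb remaining.

stuck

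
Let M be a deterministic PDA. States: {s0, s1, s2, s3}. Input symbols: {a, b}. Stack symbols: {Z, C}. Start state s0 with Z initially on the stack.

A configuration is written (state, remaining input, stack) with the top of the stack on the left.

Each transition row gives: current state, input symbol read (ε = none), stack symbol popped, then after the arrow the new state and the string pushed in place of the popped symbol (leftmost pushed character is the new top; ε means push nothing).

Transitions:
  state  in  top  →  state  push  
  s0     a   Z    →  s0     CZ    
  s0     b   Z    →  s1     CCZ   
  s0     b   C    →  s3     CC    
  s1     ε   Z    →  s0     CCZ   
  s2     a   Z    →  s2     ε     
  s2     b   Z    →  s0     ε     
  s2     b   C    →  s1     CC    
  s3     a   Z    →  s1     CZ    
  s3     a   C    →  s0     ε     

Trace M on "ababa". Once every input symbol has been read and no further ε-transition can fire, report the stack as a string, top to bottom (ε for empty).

(s0, ababa, Z) ⊢ (s0, baba, CZ) ⊢ (s3, aba, CCZ) ⊢ (s0, ba, CZ) ⊢ (s3, a, CCZ) ⊢ (s0, ε, CZ)
All input consumed in state s0 with stack CZ.

CZ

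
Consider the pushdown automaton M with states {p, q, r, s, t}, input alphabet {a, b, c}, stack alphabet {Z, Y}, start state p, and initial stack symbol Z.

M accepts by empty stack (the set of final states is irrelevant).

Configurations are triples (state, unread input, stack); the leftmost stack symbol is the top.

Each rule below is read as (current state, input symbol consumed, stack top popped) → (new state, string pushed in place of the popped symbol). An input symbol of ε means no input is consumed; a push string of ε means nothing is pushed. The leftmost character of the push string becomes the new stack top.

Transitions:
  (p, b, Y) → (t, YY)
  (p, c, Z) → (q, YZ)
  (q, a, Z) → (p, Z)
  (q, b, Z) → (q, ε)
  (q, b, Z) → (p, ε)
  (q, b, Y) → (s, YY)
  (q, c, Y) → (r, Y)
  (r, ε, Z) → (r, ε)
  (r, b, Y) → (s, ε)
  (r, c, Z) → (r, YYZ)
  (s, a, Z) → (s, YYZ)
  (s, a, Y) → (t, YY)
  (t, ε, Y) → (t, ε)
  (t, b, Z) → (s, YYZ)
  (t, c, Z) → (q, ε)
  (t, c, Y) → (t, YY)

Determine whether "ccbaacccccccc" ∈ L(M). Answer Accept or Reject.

One accepting computation: (p, ccbaacccccccc, Z) ⊢ (q, cbaacccccccc, YZ) ⊢ (r, baacccccccc, YZ) ⊢ (s, aacccccccc, Z) ⊢ (s, acccccccc, YYZ) ⊢ (t, cccccccc, YYYZ) ⊢ (t, cccccccc, YYZ) ⊢ (t, cccccccc, YZ) ⊢ (t, ccccccc, YYZ) ⊢ (t, ccccccc, YZ) ⊢ (t, cccccc, YYZ) ⊢ (t, cccccc, YZ) ⊢ (t, ccccc, YYZ) ⊢ (t, ccccc, YZ) ⊢ (t, cccc, YYZ) ⊢ (t, cccc, YZ) ⊢ (t, ccc, YYZ) ⊢ (t, ccc, YZ) ⊢ (t, cc, YYZ) ⊢ (t, cc, YZ) ⊢ (t, c, YYZ) ⊢ (t, c, YZ) ⊢ (t, c, Z) ⊢ (q, ε, ε)
All input consumed and the stack is empty.

Accept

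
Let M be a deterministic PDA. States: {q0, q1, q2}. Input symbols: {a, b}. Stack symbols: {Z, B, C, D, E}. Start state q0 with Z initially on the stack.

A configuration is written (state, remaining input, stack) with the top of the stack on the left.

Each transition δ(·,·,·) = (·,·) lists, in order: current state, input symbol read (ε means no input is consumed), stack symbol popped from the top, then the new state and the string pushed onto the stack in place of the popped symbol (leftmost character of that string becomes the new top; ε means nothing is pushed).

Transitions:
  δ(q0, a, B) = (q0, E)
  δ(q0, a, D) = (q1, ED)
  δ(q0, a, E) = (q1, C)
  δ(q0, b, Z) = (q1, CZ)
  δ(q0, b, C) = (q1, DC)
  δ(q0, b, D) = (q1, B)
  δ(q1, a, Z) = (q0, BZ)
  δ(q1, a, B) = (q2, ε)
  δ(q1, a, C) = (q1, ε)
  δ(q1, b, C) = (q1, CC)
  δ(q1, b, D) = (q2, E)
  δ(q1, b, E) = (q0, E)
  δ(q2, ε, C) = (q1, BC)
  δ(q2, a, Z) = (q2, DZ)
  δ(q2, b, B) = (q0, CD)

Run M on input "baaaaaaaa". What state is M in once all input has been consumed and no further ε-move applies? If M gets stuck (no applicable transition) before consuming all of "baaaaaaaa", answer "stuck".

(q0, baaaaaaaa, Z)
  read b, top Z: go to q1, push CZ → (q1, aaaaaaaa, CZ)
  read a, top C: go to q1, push ε → (q1, aaaaaaa, Z)
  read a, top Z: go to q0, push BZ → (q0, aaaaaa, BZ)
  read a, top B: go to q0, push E → (q0, aaaaa, EZ)
  read a, top E: go to q1, push C → (q1, aaaa, CZ)
  read a, top C: go to q1, push ε → (q1, aaa, Z)
  read a, top Z: go to q0, push BZ → (q0, aa, BZ)
  read a, top B: go to q0, push E → (q0, a, EZ)
  read a, top E: go to q1, push C → (q1, ε, CZ)
All input consumed; M is in state q1.

q1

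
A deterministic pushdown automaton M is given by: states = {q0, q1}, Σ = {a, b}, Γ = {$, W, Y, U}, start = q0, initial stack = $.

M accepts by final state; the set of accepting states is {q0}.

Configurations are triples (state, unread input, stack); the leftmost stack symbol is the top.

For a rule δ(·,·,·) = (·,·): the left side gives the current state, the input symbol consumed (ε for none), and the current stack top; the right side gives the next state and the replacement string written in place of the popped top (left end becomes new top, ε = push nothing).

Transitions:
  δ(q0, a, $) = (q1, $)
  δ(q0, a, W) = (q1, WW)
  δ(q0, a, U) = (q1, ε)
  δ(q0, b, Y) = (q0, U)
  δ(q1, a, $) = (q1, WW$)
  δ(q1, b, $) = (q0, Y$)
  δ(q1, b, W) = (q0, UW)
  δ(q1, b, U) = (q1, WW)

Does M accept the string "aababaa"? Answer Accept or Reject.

(q0, aababaa, $)
  read a, top $: go to q1, push $ → (q1, ababaa, $)
  read a, top $: go to q1, push WW$ → (q1, babaa, WW$)
  read b, top W: go to q0, push UW → (q0, abaa, UWW$)
  read a, top U: go to q1, push ε → (q1, baa, WW$)
  read b, top W: go to q0, push UW → (q0, aa, UWW$)
  read a, top U: go to q1, push ε → (q1, a, WW$)
No transition applies at (q1, a, WW$); input not fully consumed.

Reject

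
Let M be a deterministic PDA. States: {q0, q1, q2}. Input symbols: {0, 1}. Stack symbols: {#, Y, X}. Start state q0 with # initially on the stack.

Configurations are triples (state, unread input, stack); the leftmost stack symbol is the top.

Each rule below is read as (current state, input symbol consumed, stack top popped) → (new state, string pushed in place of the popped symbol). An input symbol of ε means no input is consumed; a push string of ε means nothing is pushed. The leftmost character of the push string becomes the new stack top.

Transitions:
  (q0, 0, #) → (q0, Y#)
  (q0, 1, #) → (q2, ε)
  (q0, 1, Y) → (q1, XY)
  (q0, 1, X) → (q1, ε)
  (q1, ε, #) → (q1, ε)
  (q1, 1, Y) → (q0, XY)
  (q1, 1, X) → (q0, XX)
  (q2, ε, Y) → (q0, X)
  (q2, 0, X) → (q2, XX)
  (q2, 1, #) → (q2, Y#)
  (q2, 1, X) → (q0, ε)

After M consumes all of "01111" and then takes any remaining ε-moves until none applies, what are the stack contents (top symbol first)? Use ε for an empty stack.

XXY#

(q0, 01111, #) ⊢ (q0, 1111, Y#) ⊢ (q1, 111, XY#) ⊢ (q0, 11, XXY#) ⊢ (q1, 1, XY#) ⊢ (q0, ε, XXY#)
All input consumed in state q0 with stack XXY#.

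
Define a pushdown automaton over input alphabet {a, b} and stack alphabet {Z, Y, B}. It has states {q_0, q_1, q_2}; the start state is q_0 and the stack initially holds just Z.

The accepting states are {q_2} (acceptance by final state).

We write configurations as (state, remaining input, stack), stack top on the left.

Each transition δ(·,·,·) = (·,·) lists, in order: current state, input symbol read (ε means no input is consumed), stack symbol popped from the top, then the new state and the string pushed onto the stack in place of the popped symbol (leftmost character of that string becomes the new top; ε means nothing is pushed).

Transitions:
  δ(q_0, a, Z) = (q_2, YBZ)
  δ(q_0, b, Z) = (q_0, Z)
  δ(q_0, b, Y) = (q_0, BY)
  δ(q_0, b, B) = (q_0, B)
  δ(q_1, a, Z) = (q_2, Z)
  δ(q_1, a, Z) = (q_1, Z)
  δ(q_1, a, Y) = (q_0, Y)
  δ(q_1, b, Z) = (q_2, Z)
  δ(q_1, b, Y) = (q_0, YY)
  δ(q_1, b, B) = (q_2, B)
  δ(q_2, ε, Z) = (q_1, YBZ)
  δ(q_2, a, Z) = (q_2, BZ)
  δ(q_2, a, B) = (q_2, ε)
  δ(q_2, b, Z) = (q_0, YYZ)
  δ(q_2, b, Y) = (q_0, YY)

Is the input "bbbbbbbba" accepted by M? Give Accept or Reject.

Accept

One accepting computation: (q_0, bbbbbbbba, Z) ⊢ (q_0, bbbbbbba, Z) ⊢ (q_0, bbbbbba, Z) ⊢ (q_0, bbbbba, Z) ⊢ (q_0, bbbba, Z) ⊢ (q_0, bbba, Z) ⊢ (q_0, bba, Z) ⊢ (q_0, ba, Z) ⊢ (q_0, a, Z) ⊢ (q_2, ε, YBZ)
All input consumed and state q_2 ∈ F.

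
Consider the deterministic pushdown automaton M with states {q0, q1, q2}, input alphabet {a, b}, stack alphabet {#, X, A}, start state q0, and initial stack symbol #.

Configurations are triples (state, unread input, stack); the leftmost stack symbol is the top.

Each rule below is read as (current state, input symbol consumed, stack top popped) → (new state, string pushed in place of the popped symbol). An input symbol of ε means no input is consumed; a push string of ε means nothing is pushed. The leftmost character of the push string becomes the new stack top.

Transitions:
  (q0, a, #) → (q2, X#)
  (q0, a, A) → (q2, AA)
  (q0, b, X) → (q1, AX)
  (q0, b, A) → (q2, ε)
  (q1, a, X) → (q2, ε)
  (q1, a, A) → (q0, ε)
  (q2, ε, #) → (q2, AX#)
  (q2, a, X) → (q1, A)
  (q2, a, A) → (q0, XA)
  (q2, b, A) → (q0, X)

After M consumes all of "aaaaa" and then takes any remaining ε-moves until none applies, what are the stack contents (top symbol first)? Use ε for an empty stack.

(q0, aaaaa, #)
  read a, top #: go to q2, push X# → (q2, aaaa, X#)
  read a, top X: go to q1, push A → (q1, aaa, A#)
  read a, top A: go to q0, push ε → (q0, aa, #)
  read a, top #: go to q2, push X# → (q2, a, X#)
  read a, top X: go to q1, push A → (q1, ε, A#)
All input consumed in state q1 with stack A#.

A#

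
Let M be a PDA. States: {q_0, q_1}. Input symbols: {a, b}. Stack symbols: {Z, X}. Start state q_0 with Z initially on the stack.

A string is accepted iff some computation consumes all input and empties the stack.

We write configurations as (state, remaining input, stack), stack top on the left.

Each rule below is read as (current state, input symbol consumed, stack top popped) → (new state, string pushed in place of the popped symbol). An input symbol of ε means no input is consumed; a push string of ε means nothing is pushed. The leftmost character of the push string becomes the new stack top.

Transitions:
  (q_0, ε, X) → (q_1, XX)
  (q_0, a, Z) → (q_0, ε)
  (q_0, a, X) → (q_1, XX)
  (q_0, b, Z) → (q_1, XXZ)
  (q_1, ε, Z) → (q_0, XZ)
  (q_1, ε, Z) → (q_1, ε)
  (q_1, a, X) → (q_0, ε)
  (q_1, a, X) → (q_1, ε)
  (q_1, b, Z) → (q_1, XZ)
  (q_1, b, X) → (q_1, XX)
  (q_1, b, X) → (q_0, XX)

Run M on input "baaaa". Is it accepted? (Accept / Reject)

Accept

One accepting computation: (q_0, baaaa, Z) ⊢ (q_1, aaaa, XXZ) ⊢ (q_0, aaa, XZ) ⊢ (q_1, aaa, XXZ) ⊢ (q_1, aa, XZ) ⊢ (q_0, a, Z) ⊢ (q_0, ε, ε)
All input consumed and the stack is empty.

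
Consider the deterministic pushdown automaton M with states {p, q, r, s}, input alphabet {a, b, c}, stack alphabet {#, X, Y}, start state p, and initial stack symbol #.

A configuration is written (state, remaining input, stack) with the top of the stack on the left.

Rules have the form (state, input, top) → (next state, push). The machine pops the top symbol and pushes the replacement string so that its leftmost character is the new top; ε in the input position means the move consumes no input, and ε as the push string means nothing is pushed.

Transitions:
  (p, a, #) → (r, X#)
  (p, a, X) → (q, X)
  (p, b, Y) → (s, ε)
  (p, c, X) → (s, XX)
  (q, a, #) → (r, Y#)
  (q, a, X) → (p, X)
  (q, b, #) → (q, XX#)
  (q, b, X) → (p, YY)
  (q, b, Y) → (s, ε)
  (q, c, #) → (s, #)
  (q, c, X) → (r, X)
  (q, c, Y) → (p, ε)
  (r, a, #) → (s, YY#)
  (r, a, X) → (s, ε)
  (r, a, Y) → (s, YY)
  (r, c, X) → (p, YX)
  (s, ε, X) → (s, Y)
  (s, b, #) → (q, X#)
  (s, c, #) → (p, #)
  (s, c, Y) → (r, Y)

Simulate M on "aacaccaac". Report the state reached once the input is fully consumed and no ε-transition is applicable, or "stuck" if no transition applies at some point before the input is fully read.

(p, aacaccaac, #) ⊢ (r, acaccaac, X#) ⊢ (s, caccaac, #) ⊢ (p, accaac, #) ⊢ (r, ccaac, X#) ⊢ (p, caac, YX#)
No transition for (p, c, top Y); M blocks with input caac remaining.

stuck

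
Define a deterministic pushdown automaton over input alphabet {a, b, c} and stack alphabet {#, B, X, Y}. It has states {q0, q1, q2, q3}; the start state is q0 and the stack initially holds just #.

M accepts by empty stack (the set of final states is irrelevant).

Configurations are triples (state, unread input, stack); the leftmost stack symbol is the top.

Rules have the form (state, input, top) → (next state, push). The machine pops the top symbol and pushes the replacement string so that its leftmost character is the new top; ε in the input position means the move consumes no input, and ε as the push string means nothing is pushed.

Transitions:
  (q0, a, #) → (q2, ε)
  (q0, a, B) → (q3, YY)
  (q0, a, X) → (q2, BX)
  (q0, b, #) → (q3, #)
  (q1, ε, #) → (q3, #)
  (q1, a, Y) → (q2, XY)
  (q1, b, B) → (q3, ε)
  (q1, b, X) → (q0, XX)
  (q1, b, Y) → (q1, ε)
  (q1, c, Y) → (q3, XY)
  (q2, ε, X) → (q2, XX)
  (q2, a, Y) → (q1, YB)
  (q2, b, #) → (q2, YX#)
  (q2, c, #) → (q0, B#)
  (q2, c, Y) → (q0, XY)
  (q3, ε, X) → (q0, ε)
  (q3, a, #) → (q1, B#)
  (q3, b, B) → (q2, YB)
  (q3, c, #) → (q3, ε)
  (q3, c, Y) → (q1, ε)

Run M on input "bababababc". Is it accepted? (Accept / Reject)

Accept

(q0, bababababc, #)
  read b, top #: go to q3, push # → (q3, ababababc, #)
  read a, top #: go to q1, push B# → (q1, babababc, B#)
  read b, top B: go to q3, push ε → (q3, abababc, #)
  read a, top #: go to q1, push B# → (q1, bababc, B#)
  read b, top B: go to q3, push ε → (q3, ababc, #)
  read a, top #: go to q1, push B# → (q1, babc, B#)
  read b, top B: go to q3, push ε → (q3, abc, #)
  read a, top #: go to q1, push B# → (q1, bc, B#)
  read b, top B: go to q3, push ε → (q3, c, #)
  read c, top #: go to q3, push ε → (q3, ε, ε)
All input consumed and the stack is empty.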